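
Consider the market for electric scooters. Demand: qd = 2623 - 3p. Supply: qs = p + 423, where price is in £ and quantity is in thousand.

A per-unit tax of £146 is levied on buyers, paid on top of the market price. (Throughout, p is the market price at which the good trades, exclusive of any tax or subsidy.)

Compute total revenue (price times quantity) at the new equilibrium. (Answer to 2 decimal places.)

Before the shock: 2623 - 3p = p + 423 ⇒ 2200 = 4p ⇒ p = 550, q = 973.
Since buyers pay the price plus the tax, the effective demand curve becomes qd = 2185 - 3p.
New equilibrium: 2185 - 3p = p + 423 ⇒ 1762 = 4p ⇒ p = 440.5, q = 863.5.
New expenditure = 440.5 × 863.5 = 380371.75.

380371.75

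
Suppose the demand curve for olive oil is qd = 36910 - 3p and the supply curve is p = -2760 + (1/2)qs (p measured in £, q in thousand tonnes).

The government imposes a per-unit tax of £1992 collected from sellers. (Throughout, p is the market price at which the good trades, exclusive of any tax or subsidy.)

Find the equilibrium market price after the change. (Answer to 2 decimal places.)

Initially, 36910 - 3p = 2p + 5520, so 31390 = 5p and p = 6278, q = 18076.
Since sellers keep the price net of the tax, the effective supply curve becomes qs = 2p + 1536.
New equilibrium: 36910 - 3p = 2p + 1536 ⇒ 35374 = 5p ⇒ p = 7074.8, q = 15685.6.

7074.80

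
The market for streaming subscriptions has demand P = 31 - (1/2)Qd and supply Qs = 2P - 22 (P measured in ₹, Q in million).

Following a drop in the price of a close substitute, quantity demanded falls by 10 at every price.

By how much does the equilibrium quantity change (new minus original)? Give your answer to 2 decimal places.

-5.00

Solve the original market: 62 - 2P = 2P - 22, hence P = 21 and Q = 20.
After the shift, demand is Qd = 52 - 2P and supply is Qs = 2P - 22.
New equilibrium: 52 - 2P = 2P - 22 ⇒ 74 = 4P ⇒ P = 18.5, Q = 15.
ΔQ = 15 − 20 = -5.00.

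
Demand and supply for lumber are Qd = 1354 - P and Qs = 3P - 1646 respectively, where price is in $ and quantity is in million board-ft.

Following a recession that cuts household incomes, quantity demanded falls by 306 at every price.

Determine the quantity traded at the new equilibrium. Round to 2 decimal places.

Solve the original market: 1354 - P = 3P - 1646, hence P = 750 and Q = 604.
After the shift, demand is Qd = 1048 - P and supply is Qs = 3P - 1646.
Clearing the new market: 1048 - P = 3P - 1646, so P = 673.5 and Q = 374.5.

374.50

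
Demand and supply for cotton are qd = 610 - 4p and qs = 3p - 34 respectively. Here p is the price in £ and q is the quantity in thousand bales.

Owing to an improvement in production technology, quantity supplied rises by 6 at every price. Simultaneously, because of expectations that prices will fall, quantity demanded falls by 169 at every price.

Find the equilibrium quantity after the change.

173

Before the shock: 610 - 4p = 3p - 34 ⇒ 644 = 7p ⇒ p = 92, q = 242.
The shock moves the curves to qd = 441 - 4p and qs = 3p - 28.
Clearing the new market: 441 - 4p = 3p - 28, so p = 67 and q = 173.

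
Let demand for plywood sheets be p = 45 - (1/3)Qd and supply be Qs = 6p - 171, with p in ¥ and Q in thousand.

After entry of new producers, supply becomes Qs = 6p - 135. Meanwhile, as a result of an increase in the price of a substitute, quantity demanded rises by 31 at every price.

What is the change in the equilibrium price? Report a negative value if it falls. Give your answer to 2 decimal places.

-0.56

Solve the original market: 135 - 3p = 6p - 171, hence p = 34 and Q = 33.
The shock moves the curves to Qd = 166 - 3p and Qs = 6p - 135.
New equilibrium: 166 - 3p = 6p - 135 ⇒ 301 = 9p ⇒ p = 301/9 ≈ 33.4444, Q = 197/3 ≈ 65.6667.
Δp = 33.4444 − 34 = -0.56.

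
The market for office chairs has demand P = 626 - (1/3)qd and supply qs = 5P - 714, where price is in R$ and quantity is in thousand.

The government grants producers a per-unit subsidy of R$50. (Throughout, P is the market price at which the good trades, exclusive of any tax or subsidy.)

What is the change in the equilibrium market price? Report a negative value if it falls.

-31.25

Initially, 1878 - 3P = 5P - 714, so 2592 = 8P and P = 324, q = 906.
Since sellers receive the price plus the subsidy, the effective supply curve becomes qs = 5P - 464.
Clearing the new market: 1878 - 3P = 5P - 464, so P = 292.75 and q = 999.75.
ΔP = 292.75 − 324 = -31.25.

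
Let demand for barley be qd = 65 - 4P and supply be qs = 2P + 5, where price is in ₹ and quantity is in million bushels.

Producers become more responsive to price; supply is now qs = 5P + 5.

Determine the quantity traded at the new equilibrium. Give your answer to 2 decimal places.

38.33

Initially, 65 - 4P = 2P + 5, so 60 = 6P and P = 10, q = 25.
The new curves are qd = 65 - 4P (demand) and qs = 5P + 5 (supply).
Setting them equal: 65 - 4P = 5P + 5 → 60 = 9P, so P = 20/3 ≈ 6.6667 and q = 115/3 ≈ 38.3333.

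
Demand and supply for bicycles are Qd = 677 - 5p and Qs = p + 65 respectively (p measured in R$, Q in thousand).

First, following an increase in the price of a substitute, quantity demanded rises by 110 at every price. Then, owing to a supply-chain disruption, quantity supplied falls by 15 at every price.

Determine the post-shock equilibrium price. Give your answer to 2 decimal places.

122.83

Solve the original market: 677 - 5p = p + 65, hence p = 102 and Q = 167.
The shock moves the curves to Qd = 787 - 5p and Qs = p + 50.
Equate the new curves: 787 - 5p = p + 50, giving 737 = 6p, p = 737/6 ≈ 122.8333, Q = 1037/6 ≈ 172.8333.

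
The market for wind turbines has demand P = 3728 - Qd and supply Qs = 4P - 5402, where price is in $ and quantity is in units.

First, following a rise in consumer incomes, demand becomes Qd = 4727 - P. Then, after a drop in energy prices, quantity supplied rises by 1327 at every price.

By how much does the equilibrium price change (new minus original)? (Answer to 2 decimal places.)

-65.60

Initially, 3728 - P = 4P - 5402, so 9130 = 5P and P = 1826, Q = 1902.
The new curves are Qd = 4727 - P (demand) and Qs = 4P - 4075 (supply).
New equilibrium: 4727 - P = 4P - 4075 ⇒ 8802 = 5P ⇒ P = 1760.4, Q = 2966.6.
ΔP = 1760.4 − 1826 = -65.60.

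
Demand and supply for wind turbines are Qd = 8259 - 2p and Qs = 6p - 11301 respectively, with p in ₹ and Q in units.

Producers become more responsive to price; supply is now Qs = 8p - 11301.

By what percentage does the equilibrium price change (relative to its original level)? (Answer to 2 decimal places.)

-20.00

Before the shock: 8259 - 2p = 6p - 11301 ⇒ 19560 = 8p ⇒ p = 2445, Q = 3369.
The shock moves the curves to Qd = 8259 - 2p and Qs = 8p - 11301.
Setting them equal: 8259 - 2p = 8p - 11301 → 19560 = 10p, so p = 1956 and Q = 4347.
%Δp = (1956 − 2445) / 2445 × 100 = -20.00%.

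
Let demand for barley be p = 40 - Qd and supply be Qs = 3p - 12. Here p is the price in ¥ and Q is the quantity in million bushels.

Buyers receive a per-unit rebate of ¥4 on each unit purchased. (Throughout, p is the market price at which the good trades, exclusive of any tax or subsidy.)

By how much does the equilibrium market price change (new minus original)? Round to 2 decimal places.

+1.00

Original equilibrium: 40 - p = 3p - 12 gives 52 = 4p, so p = 13 and Q = 27.
Since buyers' out-of-pocket price is the market price minus the rebate, the effective demand curve becomes Qd = 44 - p.
Clearing the new market: 44 - p = 3p - 12, so p = 14 and Q = 30.
Δp = 14 − 13 = +1.00.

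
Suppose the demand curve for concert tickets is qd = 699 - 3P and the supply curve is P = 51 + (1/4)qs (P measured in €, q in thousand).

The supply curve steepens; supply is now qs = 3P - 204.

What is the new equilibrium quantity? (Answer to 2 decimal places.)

247.50

Solve the original market: 699 - 3P = 4P - 204, hence P = 129 and q = 312.
The new curves are qd = 699 - 3P (demand) and qs = 3P - 204 (supply).
New equilibrium: 699 - 3P = 3P - 204 ⇒ 903 = 6P ⇒ P = 150.5, q = 247.5.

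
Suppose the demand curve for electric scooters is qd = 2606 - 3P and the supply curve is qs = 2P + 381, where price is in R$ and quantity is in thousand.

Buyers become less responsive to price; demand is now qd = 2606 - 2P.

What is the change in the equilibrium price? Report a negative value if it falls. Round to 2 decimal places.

+111.25

Initially, 2606 - 3P = 2P + 381, so 2225 = 5P and P = 445, q = 1271.
With the change applied: demand qd = 2606 - 2P, supply qs = 2P + 381.
Equate the new curves: 2606 - 2P = 2P + 381, giving 2225 = 4P, P = 556.25, q = 1493.5.
ΔP = 556.25 − 445 = +111.25.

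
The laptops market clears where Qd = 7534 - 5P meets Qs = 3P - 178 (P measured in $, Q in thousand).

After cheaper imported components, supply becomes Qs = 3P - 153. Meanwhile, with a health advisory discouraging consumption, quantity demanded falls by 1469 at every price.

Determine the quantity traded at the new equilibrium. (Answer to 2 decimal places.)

Initially, 7534 - 5P = 3P - 178, so 7712 = 8P and P = 964, Q = 2714.
The new curves are Qd = 6065 - 5P (demand) and Qs = 3P - 153 (supply).
New equilibrium: 6065 - 5P = 3P - 153 ⇒ 6218 = 8P ⇒ P = 777.25, Q = 2178.75.

2178.75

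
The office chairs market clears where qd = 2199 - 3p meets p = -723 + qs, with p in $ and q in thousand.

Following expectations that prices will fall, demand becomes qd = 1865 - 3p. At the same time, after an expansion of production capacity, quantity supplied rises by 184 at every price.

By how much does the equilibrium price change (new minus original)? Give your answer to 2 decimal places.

-129.50

Solve the original market: 2199 - 3p = p + 723, hence p = 369 and q = 1092.
The new curves are qd = 1865 - 3p (demand) and qs = p + 907 (supply).
Clearing the new market: 1865 - 3p = p + 907, so p = 239.5 and q = 1146.5.
Δp = 239.5 − 369 = -129.50.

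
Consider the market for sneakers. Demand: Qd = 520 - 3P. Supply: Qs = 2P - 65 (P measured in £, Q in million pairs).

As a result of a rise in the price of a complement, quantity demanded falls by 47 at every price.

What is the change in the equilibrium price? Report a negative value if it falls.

-9.4

Before the shock: 520 - 3P = 2P - 65 ⇒ 585 = 5P ⇒ P = 117, Q = 169.
With the change applied: demand Qd = 473 - 3P, supply Qs = 2P - 65.
New equilibrium: 473 - 3P = 2P - 65 ⇒ 538 = 5P ⇒ P = 107.6, Q = 150.2.
ΔP = 107.6 − 117 = -9.4.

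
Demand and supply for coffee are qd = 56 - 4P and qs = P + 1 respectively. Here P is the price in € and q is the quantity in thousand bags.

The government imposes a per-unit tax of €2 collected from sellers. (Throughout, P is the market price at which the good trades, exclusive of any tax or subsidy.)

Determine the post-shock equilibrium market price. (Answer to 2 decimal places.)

Initially, 56 - 4P = P + 1, so 55 = 5P and P = 11, q = 12.
Since sellers keep the price net of the tax, the effective supply curve becomes qs = P - 1.
Setting them equal: 56 - 4P = P - 1 → 57 = 5P, so P = 11.4 and q = 10.4.

11.40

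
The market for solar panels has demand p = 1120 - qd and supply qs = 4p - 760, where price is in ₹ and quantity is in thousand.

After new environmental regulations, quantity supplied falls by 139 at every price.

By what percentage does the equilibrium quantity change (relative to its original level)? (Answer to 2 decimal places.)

-3.74

Original equilibrium: 1120 - p = 4p - 760 gives 1880 = 5p, so p = 376 and q = 744.
After the shift, demand is qd = 1120 - p and supply is qs = 4p - 899.
Setting them equal: 1120 - p = 4p - 899 → 2019 = 5p, so p = 403.8 and q = 716.2.
%Δq = (716.2 − 744) / 744 × 100 = -3.74%.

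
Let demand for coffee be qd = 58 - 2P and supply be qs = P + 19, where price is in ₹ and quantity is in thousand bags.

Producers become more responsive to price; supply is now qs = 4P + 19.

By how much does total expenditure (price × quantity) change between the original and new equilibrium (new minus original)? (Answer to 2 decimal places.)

Initially, 58 - 2P = P + 19, so 39 = 3P and P = 13, q = 32.
After the shift, demand is qd = 58 - 2P and supply is qs = 4P + 19.
Equate the new curves: 58 - 2P = 4P + 19, giving 39 = 6P, P = 6.5, q = 45.
Expenditure moves from 13×32 = 416 to 6.5×45 = 292.5; change = -123.50.

-123.50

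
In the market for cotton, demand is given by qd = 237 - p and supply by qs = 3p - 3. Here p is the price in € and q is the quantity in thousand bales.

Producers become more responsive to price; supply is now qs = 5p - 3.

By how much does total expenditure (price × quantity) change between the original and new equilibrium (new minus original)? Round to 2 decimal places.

-2740.00

Before the shock: 237 - p = 3p - 3 ⇒ 240 = 4p ⇒ p = 60, q = 177.
After the shift, demand is qd = 237 - p and supply is qs = 5p - 3.
Clearing the new market: 237 - p = 5p - 3, so p = 40 and q = 197.
Expenditure moves from 60×177 = 10620 to 40×197 = 7880; change = -2740.00.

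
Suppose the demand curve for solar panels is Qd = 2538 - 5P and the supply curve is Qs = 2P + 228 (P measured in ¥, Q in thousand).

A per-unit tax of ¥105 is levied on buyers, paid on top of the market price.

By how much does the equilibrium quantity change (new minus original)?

-150

Original equilibrium: 2538 - 5P = 2P + 228 gives 2310 = 7P, so P = 330 and Q = 888.
Since buyers pay the price plus the tax, the effective demand curve becomes Qd = 2013 - 5P.
Clearing the new market: 2013 - 5P = 2P + 228, so P = 255 and Q = 738.
ΔQ = 738 − 888 = -150.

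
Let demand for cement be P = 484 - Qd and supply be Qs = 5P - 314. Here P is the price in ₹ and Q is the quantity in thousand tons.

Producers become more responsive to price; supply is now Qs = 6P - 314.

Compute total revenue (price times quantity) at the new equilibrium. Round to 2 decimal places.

Initially, 484 - P = 5P - 314, so 798 = 6P and P = 133, Q = 351.
With the change applied: demand Qd = 484 - P, supply Qs = 6P - 314.
New equilibrium: 484 - P = 6P - 314 ⇒ 798 = 7P ⇒ P = 114, Q = 370.
New expenditure = 114 × 370 = 42180.00.

42180.00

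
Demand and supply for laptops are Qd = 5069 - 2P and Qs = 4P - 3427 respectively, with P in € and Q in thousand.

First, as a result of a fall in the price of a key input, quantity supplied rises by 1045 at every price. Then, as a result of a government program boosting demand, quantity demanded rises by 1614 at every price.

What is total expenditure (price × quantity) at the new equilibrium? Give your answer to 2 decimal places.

5531664.44

Solve the original market: 5069 - 2P = 4P - 3427, hence P = 1416 and Q = 2237.
The shock moves the curves to Qd = 6683 - 2P and Qs = 4P - 2382.
Equate the new curves: 6683 - 2P = 4P - 2382, giving 9065 = 6P, P = 9065/6 ≈ 1510.8333, Q = 10984/3 ≈ 3661.3333.
New expenditure = 1510.8333 × 3661.3333 = 5531664.44.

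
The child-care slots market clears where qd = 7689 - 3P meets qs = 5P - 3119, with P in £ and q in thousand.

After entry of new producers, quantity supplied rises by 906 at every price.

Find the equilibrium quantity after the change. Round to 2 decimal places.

3975.75

Solve the original market: 7689 - 3P = 5P - 3119, hence P = 1351 and q = 3636.
After the shift, demand is qd = 7689 - 3P and supply is qs = 5P - 2213.
Clearing the new market: 7689 - 3P = 5P - 2213, so P = 1237.75 and q = 3975.75.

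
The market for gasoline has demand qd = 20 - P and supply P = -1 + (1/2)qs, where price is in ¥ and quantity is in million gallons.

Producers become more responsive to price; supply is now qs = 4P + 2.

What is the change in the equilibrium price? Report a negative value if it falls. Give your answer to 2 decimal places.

-2.40

Before the shock: 20 - P = 2P + 2 ⇒ 18 = 3P ⇒ P = 6, q = 14.
After the shift, demand is qd = 20 - P and supply is qs = 4P + 2.
Setting them equal: 20 - P = 4P + 2 → 18 = 5P, so P = 3.6 and q = 16.4.
ΔP = 3.6 − 6 = -2.40.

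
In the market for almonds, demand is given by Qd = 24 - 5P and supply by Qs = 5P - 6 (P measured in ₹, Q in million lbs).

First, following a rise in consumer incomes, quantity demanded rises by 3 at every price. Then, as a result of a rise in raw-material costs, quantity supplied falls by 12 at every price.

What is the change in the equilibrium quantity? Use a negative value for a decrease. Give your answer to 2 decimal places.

Solve the original market: 24 - 5P = 5P - 6, hence P = 3 and Q = 9.
The shock moves the curves to Qd = 27 - 5P and Qs = 5P - 18.
Clearing the new market: 27 - 5P = 5P - 18, so P = 4.5 and Q = 4.5.
ΔQ = 4.5 − 9 = -4.50.

-4.50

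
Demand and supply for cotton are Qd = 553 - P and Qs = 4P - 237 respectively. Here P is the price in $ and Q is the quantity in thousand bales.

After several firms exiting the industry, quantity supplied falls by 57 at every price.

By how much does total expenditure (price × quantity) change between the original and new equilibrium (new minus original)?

Before the shock: 553 - P = 4P - 237 ⇒ 790 = 5P ⇒ P = 158, Q = 395.
With the change applied: demand Qd = 553 - P, supply Qs = 4P - 294.
Clearing the new market: 553 - P = 4P - 294, so P = 169.4 and Q = 383.6.
Expenditure moves from 158×395 = 62410 to 169.4×383.6 = 64981.84; change = +2571.84.

+2571.84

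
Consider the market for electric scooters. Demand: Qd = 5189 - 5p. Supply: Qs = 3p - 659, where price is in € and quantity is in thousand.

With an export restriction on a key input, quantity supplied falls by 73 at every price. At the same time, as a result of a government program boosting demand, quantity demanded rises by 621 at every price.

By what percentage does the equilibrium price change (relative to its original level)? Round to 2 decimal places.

+11.87

Original equilibrium: 5189 - 5p = 3p - 659 gives 5848 = 8p, so p = 731 and Q = 1534.
With the change applied: demand Qd = 5810 - 5p, supply Qs = 3p - 732.
Clearing the new market: 5810 - 5p = 3p - 732, so p = 817.75 and Q = 1721.25.
%Δp = (817.75 − 731) / 731 × 100 = +11.87%.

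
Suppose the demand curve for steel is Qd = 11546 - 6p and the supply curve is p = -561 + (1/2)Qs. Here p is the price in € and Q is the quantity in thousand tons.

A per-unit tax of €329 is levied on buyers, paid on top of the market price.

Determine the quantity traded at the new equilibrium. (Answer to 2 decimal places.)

3234.50

Before the shock: 11546 - 6p = 2p + 1122 ⇒ 10424 = 8p ⇒ p = 1303, Q = 3728.
Since buyers pay the price plus the tax, the effective demand curve becomes Qd = 9572 - 6p.
New equilibrium: 9572 - 6p = 2p + 1122 ⇒ 8450 = 8p ⇒ p = 1056.25, Q = 3234.5.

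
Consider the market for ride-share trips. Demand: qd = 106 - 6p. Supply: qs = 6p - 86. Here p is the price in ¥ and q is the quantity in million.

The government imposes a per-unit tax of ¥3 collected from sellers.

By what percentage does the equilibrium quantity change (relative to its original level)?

-90

Initially, 106 - 6p = 6p - 86, so 192 = 12p and p = 16, q = 10.
Since sellers keep the price net of the tax, the effective supply curve becomes qs = 6p - 104.
Equate the new curves: 106 - 6p = 6p - 104, giving 210 = 12p, p = 17.5, q = 1.
%Δq = (1 − 10) / 10 × 100 = -90%.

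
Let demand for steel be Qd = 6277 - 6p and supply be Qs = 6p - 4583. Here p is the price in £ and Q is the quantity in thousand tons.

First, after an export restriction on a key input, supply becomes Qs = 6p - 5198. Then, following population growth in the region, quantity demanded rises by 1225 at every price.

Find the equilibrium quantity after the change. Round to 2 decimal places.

Original equilibrium: 6277 - 6p = 6p - 4583 gives 10860 = 12p, so p = 905 and Q = 847.
With the change applied: demand Qd = 7502 - 6p, supply Qs = 6p - 5198.
Setting them equal: 7502 - 6p = 6p - 5198 → 12700 = 12p, so p = 3175/3 ≈ 1058.3333 and Q = 1152.

1152.00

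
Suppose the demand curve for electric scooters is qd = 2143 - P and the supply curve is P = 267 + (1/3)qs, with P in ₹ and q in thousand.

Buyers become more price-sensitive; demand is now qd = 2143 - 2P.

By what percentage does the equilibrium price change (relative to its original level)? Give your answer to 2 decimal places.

-20.00

Before the shock: 2143 - P = 3P - 801 ⇒ 2944 = 4P ⇒ P = 736, q = 1407.
After the shift, demand is qd = 2143 - 2P and supply is qs = 3P - 801.
Clearing the new market: 2143 - 2P = 3P - 801, so P = 588.8 and q = 965.4.
%ΔP = (588.8 − 736) / 736 × 100 = -20.00%.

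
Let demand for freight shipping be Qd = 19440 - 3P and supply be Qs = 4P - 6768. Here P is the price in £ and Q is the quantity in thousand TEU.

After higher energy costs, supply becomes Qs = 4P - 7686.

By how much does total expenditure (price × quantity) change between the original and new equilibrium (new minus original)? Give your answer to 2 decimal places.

-448171.35

Before the shock: 19440 - 3P = 4P - 6768 ⇒ 26208 = 7P ⇒ P = 3744, Q = 8208.
With the change applied: demand Qd = 19440 - 3P, supply Qs = 4P - 7686.
Clearing the new market: 19440 - 3P = 4P - 7686, so P = 27126/7 ≈ 3875.1429 and Q = 54702/7 ≈ 7814.5714.
Expenditure moves from 3744×8208 = 30730752 to 3875.1429×7814.5714 = 30282580.6531; change = -448171.35.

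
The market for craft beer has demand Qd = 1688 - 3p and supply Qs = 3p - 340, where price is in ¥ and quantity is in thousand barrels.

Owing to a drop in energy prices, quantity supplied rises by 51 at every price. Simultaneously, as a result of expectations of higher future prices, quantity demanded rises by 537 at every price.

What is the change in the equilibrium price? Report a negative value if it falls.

Initially, 1688 - 3p = 3p - 340, so 2028 = 6p and p = 338, Q = 674.
The shock moves the curves to Qd = 2225 - 3p and Qs = 3p - 289.
Clearing the new market: 2225 - 3p = 3p - 289, so p = 419 and Q = 968.
Δp = 419 − 338 = +81.

+81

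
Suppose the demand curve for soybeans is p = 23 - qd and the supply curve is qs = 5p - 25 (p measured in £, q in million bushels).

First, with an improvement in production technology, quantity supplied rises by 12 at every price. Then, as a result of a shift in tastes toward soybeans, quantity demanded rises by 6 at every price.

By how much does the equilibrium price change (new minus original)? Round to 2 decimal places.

Before the shock: 23 - p = 5p - 25 ⇒ 48 = 6p ⇒ p = 8, q = 15.
The shock moves the curves to qd = 29 - p and qs = 5p - 13.
New equilibrium: 29 - p = 5p - 13 ⇒ 42 = 6p ⇒ p = 7, q = 22.
Δp = 7 − 8 = -1.00.

-1.00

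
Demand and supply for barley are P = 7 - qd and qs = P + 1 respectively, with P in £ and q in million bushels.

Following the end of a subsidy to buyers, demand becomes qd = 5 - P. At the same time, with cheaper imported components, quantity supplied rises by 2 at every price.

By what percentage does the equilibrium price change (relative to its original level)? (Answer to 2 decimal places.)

-66.67

Original equilibrium: 7 - P = P + 1 gives 6 = 2P, so P = 3 and q = 4.
The shock moves the curves to qd = 5 - P and qs = P + 3.
Setting them equal: 5 - P = P + 3 → 2 = 2P, so P = 1 and q = 4.
%ΔP = (1 − 3) / 3 × 100 = -66.67%.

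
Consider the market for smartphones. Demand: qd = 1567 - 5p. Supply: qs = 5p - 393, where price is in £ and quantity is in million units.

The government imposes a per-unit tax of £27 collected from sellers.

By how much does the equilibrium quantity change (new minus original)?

Original equilibrium: 1567 - 5p = 5p - 393 gives 1960 = 10p, so p = 196 and q = 587.
Since sellers keep the price net of the tax, the effective supply curve becomes qs = 5p - 528.
New equilibrium: 1567 - 5p = 5p - 528 ⇒ 2095 = 10p ⇒ p = 209.5, q = 519.5.
Δq = 519.5 − 587 = -67.5.

-67.5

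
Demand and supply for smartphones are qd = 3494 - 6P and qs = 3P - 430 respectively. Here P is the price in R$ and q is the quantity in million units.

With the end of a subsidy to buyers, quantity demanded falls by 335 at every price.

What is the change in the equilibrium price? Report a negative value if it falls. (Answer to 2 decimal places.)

Solve the original market: 3494 - 6P = 3P - 430, hence P = 436 and q = 878.
After the shift, demand is qd = 3159 - 6P and supply is qs = 3P - 430.
Setting them equal: 3159 - 6P = 3P - 430 → 3589 = 9P, so P = 3589/9 ≈ 398.7778 and q = 2299/3 ≈ 766.3333.
ΔP = 398.7778 − 436 = -37.22.

-37.22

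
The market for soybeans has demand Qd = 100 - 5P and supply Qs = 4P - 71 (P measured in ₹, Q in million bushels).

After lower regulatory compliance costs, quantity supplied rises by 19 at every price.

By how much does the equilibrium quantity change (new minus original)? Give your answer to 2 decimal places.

Initially, 100 - 5P = 4P - 71, so 171 = 9P and P = 19, Q = 5.
The new curves are Qd = 100 - 5P (demand) and Qs = 4P - 52 (supply).
Clearing the new market: 100 - 5P = 4P - 52, so P = 152/9 ≈ 16.8889 and Q = 140/9 ≈ 15.5556.
ΔQ = 15.5556 − 5 = +10.56.

+10.56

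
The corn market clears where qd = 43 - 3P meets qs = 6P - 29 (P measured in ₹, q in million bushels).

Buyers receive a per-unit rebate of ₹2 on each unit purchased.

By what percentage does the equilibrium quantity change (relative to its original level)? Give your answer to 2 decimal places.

+21.05

Original equilibrium: 43 - 3P = 6P - 29 gives 72 = 9P, so P = 8 and q = 19.
Since buyers' out-of-pocket price is the market price minus the rebate, the effective demand curve becomes qd = 49 - 3P.
Equate the new curves: 49 - 3P = 6P - 29, giving 78 = 9P, P = 26/3 ≈ 8.6667, q = 23.
%Δq = (23 − 19) / 19 × 100 = +21.05%.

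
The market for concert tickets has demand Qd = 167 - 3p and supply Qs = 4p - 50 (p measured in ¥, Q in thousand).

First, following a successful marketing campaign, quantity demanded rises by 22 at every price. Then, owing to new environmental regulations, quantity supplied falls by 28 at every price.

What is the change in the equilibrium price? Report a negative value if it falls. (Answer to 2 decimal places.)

Original equilibrium: 167 - 3p = 4p - 50 gives 217 = 7p, so p = 31 and Q = 74.
The new curves are Qd = 189 - 3p (demand) and Qs = 4p - 78 (supply).
Equate the new curves: 189 - 3p = 4p - 78, giving 267 = 7p, p = 267/7 ≈ 38.1429, Q = 522/7 ≈ 74.5714.
Δp = 38.1429 − 31 = +7.14.

+7.14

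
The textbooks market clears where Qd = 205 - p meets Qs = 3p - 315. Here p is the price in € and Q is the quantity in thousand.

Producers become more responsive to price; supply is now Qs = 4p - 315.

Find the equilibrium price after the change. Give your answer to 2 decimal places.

104.00

Original equilibrium: 205 - p = 3p - 315 gives 520 = 4p, so p = 130 and Q = 75.
After the shift, demand is Qd = 205 - p and supply is Qs = 4p - 315.
Equate the new curves: 205 - p = 4p - 315, giving 520 = 5p, p = 104, Q = 101.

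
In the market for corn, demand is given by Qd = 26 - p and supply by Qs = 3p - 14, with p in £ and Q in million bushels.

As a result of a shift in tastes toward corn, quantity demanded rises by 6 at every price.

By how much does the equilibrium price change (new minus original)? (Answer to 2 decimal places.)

Original equilibrium: 26 - p = 3p - 14 gives 40 = 4p, so p = 10 and Q = 16.
The new curves are Qd = 32 - p (demand) and Qs = 3p - 14 (supply).
Setting them equal: 32 - p = 3p - 14 → 46 = 4p, so p = 11.5 and Q = 20.5.
Δp = 11.5 − 10 = +1.50.

+1.50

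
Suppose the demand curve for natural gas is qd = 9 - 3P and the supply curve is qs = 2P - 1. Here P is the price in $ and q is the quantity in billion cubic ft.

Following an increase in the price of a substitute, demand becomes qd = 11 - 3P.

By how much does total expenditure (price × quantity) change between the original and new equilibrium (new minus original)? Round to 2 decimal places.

+3.12

Initially, 9 - 3P = 2P - 1, so 10 = 5P and P = 2, q = 3.
With the change applied: demand qd = 11 - 3P, supply qs = 2P - 1.
Clearing the new market: 11 - 3P = 2P - 1, so P = 2.4 and q = 3.8.
Expenditure moves from 2×3 = 6 to 2.4×3.8 = 9.12; change = +3.12.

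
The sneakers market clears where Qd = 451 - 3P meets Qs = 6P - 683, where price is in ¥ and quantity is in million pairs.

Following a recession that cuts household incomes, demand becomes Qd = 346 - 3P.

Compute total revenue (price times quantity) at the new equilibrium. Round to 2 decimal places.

343.00

Initially, 451 - 3P = 6P - 683, so 1134 = 9P and P = 126, Q = 73.
The shock moves the curves to Qd = 346 - 3P and Qs = 6P - 683.
Equate the new curves: 346 - 3P = 6P - 683, giving 1029 = 9P, P = 343/3 ≈ 114.3333, Q = 3.
New expenditure = 114.3333 × 3 = 343.00.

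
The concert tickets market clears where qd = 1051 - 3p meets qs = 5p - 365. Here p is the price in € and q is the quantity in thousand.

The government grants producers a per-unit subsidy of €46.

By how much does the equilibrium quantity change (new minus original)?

+86.25

Initially, 1051 - 3p = 5p - 365, so 1416 = 8p and p = 177, q = 520.
Since sellers receive the price plus the subsidy, the effective supply curve becomes qs = 5p - 135.
Equate the new curves: 1051 - 3p = 5p - 135, giving 1186 = 8p, p = 148.25, q = 606.25.
Δq = 606.25 − 520 = +86.25.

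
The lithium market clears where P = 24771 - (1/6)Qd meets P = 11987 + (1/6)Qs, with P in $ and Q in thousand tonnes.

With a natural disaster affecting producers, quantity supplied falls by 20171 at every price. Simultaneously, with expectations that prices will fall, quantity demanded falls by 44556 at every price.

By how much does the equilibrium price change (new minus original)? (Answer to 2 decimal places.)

-2032.08

Initially, 148626 - 6P = 6P - 71922, so 220548 = 12P and P = 18379, Q = 38352.
The shock moves the curves to Qd = 104070 - 6P and Qs = 6P - 92093.
Equate the new curves: 104070 - 6P = 6P - 92093, giving 196163 = 12P, P = 196163/12 ≈ 16346.9167, Q = 5988.5.
ΔP = 16346.9167 − 18379 = -2032.08.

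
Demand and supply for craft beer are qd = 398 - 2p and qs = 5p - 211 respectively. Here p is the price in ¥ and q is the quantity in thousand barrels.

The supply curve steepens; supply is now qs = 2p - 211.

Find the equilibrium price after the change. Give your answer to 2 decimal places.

Initially, 398 - 2p = 5p - 211, so 609 = 7p and p = 87, q = 224.
The new curves are qd = 398 - 2p (demand) and qs = 2p - 211 (supply).
New equilibrium: 398 - 2p = 2p - 211 ⇒ 609 = 4p ⇒ p = 152.25, q = 93.5.

152.25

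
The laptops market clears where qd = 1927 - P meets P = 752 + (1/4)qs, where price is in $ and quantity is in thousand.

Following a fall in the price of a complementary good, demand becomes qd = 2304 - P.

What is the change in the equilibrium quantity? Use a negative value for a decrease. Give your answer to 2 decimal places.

Solve the original market: 1927 - P = 4P - 3008, hence P = 987 and q = 940.
The new curves are qd = 2304 - P (demand) and qs = 4P - 3008 (supply).
New equilibrium: 2304 - P = 4P - 3008 ⇒ 5312 = 5P ⇒ P = 1062.4, q = 1241.6.
Δq = 1241.6 − 940 = +301.60.

+301.60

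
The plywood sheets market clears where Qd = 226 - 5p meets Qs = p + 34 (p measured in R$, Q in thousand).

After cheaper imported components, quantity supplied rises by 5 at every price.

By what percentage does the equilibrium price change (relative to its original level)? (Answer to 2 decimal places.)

-2.60

Solve the original market: 226 - 5p = p + 34, hence p = 32 and Q = 66.
The shock moves the curves to Qd = 226 - 5p and Qs = p + 39.
Equate the new curves: 226 - 5p = p + 39, giving 187 = 6p, p = 187/6 ≈ 31.1667, Q = 421/6 ≈ 70.1667.
%Δp = (31.1667 − 32) / 32 × 100 = -2.60%.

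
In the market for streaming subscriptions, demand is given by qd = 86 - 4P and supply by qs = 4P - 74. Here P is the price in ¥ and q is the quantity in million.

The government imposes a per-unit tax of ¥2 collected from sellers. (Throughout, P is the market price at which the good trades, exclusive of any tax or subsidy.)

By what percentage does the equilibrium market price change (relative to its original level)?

Before the shock: 86 - 4P = 4P - 74 ⇒ 160 = 8P ⇒ P = 20, q = 6.
Since sellers keep the price net of the tax, the effective supply curve becomes qs = 4P - 82.
New equilibrium: 86 - 4P = 4P - 82 ⇒ 168 = 8P ⇒ P = 21, q = 2.
%ΔP = (21 − 20) / 20 × 100 = +5%.

+5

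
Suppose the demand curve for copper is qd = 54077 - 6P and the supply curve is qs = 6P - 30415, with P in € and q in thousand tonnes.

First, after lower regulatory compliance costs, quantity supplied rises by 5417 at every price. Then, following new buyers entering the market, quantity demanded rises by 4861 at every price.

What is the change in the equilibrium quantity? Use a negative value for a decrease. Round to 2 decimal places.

+5139.00

Initially, 54077 - 6P = 6P - 30415, so 84492 = 12P and P = 7041, q = 11831.
After the shift, demand is qd = 58938 - 6P and supply is qs = 6P - 24998.
Clearing the new market: 58938 - 6P = 6P - 24998, so P = 20984/3 ≈ 6994.6667 and q = 16970.
Δq = 16970 − 11831 = +5139.00.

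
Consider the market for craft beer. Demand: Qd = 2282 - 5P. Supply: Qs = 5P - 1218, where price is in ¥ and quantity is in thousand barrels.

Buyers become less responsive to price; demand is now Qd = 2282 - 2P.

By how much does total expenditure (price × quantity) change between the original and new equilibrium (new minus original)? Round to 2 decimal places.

Before the shock: 2282 - 5P = 5P - 1218 ⇒ 3500 = 10P ⇒ P = 350, Q = 532.
The new curves are Qd = 2282 - 2P (demand) and Qs = 5P - 1218 (supply).
Clearing the new market: 2282 - 2P = 5P - 1218, so P = 500 and Q = 1282.
Expenditure moves from 350×532 = 186200 to 500×1282 = 641000; change = +454800.00.

+454800.00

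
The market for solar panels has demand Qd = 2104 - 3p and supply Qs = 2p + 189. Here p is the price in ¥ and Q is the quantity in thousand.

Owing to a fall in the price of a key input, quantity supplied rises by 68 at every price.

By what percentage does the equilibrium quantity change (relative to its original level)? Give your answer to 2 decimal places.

Initially, 2104 - 3p = 2p + 189, so 1915 = 5p and p = 383, Q = 955.
The shock moves the curves to Qd = 2104 - 3p and Qs = 2p + 257.
Equate the new curves: 2104 - 3p = 2p + 257, giving 1847 = 5p, p = 369.4, Q = 995.8.
%ΔQ = (995.8 − 955) / 955 × 100 = +4.27%.

+4.27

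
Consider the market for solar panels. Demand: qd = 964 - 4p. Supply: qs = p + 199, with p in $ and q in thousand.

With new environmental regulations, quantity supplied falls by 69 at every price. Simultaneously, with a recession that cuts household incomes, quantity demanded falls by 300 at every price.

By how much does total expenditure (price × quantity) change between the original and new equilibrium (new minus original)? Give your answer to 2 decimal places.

Original equilibrium: 964 - 4p = p + 199 gives 765 = 5p, so p = 153 and q = 352.
The shock moves the curves to qd = 664 - 4p and qs = p + 130.
New equilibrium: 664 - 4p = p + 130 ⇒ 534 = 5p ⇒ p = 106.8, q = 236.8.
Expenditure moves from 153×352 = 53856 to 106.8×236.8 = 25290.24; change = -28565.76.

-28565.76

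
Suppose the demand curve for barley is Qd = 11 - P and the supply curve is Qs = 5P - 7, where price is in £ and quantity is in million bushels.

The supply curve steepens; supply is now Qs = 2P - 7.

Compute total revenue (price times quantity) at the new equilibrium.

30

Original equilibrium: 11 - P = 5P - 7 gives 18 = 6P, so P = 3 and Q = 8.
The new curves are Qd = 11 - P (demand) and Qs = 2P - 7 (supply).
Equate the new curves: 11 - P = 2P - 7, giving 18 = 3P, P = 6, Q = 5.
New expenditure = 6 × 5 = 30.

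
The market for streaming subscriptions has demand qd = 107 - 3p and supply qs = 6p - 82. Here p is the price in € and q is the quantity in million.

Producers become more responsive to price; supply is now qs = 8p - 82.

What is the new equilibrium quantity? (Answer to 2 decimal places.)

55.45

Original equilibrium: 107 - 3p = 6p - 82 gives 189 = 9p, so p = 21 and q = 44.
The new curves are qd = 107 - 3p (demand) and qs = 8p - 82 (supply).
New equilibrium: 107 - 3p = 8p - 82 ⇒ 189 = 11p ⇒ p = 189/11 ≈ 17.1818, q = 610/11 ≈ 55.4545.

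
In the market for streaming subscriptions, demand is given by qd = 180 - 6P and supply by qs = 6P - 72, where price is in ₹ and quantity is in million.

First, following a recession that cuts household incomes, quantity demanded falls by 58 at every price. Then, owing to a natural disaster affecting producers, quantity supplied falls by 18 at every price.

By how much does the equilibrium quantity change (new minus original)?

Original equilibrium: 180 - 6P = 6P - 72 gives 252 = 12P, so P = 21 and q = 54.
The new curves are qd = 122 - 6P (demand) and qs = 6P - 90 (supply).
New equilibrium: 122 - 6P = 6P - 90 ⇒ 212 = 12P ⇒ P = 53/3 ≈ 17.6667, q = 16.
Δq = 16 − 54 = -38.

-38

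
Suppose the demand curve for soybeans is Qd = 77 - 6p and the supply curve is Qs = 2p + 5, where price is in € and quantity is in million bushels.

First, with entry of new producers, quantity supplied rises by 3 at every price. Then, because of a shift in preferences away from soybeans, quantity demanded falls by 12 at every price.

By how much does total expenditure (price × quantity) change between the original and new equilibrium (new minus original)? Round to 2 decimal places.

-48.47

Original equilibrium: 77 - 6p = 2p + 5 gives 72 = 8p, so p = 9 and Q = 23.
After the shift, demand is Qd = 65 - 6p and supply is Qs = 2p + 8.
Equate the new curves: 65 - 6p = 2p + 8, giving 57 = 8p, p = 7.125, Q = 22.25.
Expenditure moves from 9×23 = 207 to 7.125×22.25 = 158.53125; change = -48.47.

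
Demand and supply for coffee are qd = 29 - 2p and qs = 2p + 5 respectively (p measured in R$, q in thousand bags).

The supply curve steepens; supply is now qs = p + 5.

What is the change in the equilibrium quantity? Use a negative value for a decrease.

Original equilibrium: 29 - 2p = 2p + 5 gives 24 = 4p, so p = 6 and q = 17.
The shock moves the curves to qd = 29 - 2p and qs = p + 5.
Equate the new curves: 29 - 2p = p + 5, giving 24 = 3p, p = 8, q = 13.
Δq = 13 − 17 = -4.

-4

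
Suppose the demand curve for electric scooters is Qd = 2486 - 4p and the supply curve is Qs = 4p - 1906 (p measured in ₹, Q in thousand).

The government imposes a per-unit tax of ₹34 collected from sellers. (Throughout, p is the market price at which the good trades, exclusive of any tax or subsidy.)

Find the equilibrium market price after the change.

Initially, 2486 - 4p = 4p - 1906, so 4392 = 8p and p = 549, Q = 290.
Since sellers keep the price net of the tax, the effective supply curve becomes Qs = 4p - 2042.
Setting them equal: 2486 - 4p = 4p - 2042 → 4528 = 8p, so p = 566 and Q = 222.

566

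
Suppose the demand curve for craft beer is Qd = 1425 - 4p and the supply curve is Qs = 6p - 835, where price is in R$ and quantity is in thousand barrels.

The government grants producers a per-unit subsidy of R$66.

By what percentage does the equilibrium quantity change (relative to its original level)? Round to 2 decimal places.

Solve the original market: 1425 - 4p = 6p - 835, hence p = 226 and Q = 521.
Since sellers receive the price plus the subsidy, the effective supply curve becomes Qs = 6p - 439.
New equilibrium: 1425 - 4p = 6p - 439 ⇒ 1864 = 10p ⇒ p = 186.4, Q = 679.4.
%ΔQ = (679.4 − 521) / 521 × 100 = +30.40%.

+30.40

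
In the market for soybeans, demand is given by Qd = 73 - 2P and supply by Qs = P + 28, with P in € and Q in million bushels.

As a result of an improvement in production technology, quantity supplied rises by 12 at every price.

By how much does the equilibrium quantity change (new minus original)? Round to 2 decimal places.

Before the shock: 73 - 2P = P + 28 ⇒ 45 = 3P ⇒ P = 15, Q = 43.
With the change applied: demand Qd = 73 - 2P, supply Qs = P + 40.
Clearing the new market: 73 - 2P = P + 40, so P = 11 and Q = 51.
ΔQ = 51 − 43 = +8.00.

+8.00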